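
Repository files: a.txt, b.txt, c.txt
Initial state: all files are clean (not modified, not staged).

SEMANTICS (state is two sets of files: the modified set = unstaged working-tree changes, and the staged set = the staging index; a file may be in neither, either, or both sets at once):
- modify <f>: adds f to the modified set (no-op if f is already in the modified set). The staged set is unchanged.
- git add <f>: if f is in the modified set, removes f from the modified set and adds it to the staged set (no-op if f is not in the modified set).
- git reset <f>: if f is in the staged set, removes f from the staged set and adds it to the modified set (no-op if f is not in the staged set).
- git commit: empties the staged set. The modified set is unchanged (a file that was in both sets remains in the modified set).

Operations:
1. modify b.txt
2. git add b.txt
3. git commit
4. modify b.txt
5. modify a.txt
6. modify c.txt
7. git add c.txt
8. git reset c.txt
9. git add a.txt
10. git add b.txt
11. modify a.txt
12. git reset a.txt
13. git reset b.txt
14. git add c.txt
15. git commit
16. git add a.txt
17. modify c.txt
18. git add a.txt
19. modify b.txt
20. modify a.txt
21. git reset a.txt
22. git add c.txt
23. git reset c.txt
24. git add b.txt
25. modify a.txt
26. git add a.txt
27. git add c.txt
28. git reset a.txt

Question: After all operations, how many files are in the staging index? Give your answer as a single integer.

After op 1 (modify b.txt): modified={b.txt} staged={none}
After op 2 (git add b.txt): modified={none} staged={b.txt}
After op 3 (git commit): modified={none} staged={none}
After op 4 (modify b.txt): modified={b.txt} staged={none}
After op 5 (modify a.txt): modified={a.txt, b.txt} staged={none}
After op 6 (modify c.txt): modified={a.txt, b.txt, c.txt} staged={none}
After op 7 (git add c.txt): modified={a.txt, b.txt} staged={c.txt}
After op 8 (git reset c.txt): modified={a.txt, b.txt, c.txt} staged={none}
After op 9 (git add a.txt): modified={b.txt, c.txt} staged={a.txt}
After op 10 (git add b.txt): modified={c.txt} staged={a.txt, b.txt}
After op 11 (modify a.txt): modified={a.txt, c.txt} staged={a.txt, b.txt}
After op 12 (git reset a.txt): modified={a.txt, c.txt} staged={b.txt}
After op 13 (git reset b.txt): modified={a.txt, b.txt, c.txt} staged={none}
After op 14 (git add c.txt): modified={a.txt, b.txt} staged={c.txt}
After op 15 (git commit): modified={a.txt, b.txt} staged={none}
After op 16 (git add a.txt): modified={b.txt} staged={a.txt}
After op 17 (modify c.txt): modified={b.txt, c.txt} staged={a.txt}
After op 18 (git add a.txt): modified={b.txt, c.txt} staged={a.txt}
After op 19 (modify b.txt): modified={b.txt, c.txt} staged={a.txt}
After op 20 (modify a.txt): modified={a.txt, b.txt, c.txt} staged={a.txt}
After op 21 (git reset a.txt): modified={a.txt, b.txt, c.txt} staged={none}
After op 22 (git add c.txt): modified={a.txt, b.txt} staged={c.txt}
After op 23 (git reset c.txt): modified={a.txt, b.txt, c.txt} staged={none}
After op 24 (git add b.txt): modified={a.txt, c.txt} staged={b.txt}
After op 25 (modify a.txt): modified={a.txt, c.txt} staged={b.txt}
After op 26 (git add a.txt): modified={c.txt} staged={a.txt, b.txt}
After op 27 (git add c.txt): modified={none} staged={a.txt, b.txt, c.txt}
After op 28 (git reset a.txt): modified={a.txt} staged={b.txt, c.txt}
Final staged set: {b.txt, c.txt} -> count=2

Answer: 2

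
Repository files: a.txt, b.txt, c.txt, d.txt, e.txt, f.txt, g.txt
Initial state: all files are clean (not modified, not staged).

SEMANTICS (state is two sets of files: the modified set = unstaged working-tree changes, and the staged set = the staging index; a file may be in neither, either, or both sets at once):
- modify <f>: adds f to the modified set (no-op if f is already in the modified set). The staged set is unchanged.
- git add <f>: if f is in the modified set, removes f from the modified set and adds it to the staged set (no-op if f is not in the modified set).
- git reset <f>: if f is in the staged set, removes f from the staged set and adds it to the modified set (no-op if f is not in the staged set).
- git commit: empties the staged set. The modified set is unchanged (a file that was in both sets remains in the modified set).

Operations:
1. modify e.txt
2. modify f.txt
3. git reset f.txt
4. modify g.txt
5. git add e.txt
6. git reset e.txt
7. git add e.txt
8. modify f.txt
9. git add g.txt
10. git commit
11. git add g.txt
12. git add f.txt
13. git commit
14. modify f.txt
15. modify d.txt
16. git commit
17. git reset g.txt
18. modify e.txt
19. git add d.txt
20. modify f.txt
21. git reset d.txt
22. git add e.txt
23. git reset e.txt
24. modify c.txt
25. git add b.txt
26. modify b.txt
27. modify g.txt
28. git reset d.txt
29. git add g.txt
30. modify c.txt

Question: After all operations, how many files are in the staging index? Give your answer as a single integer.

After op 1 (modify e.txt): modified={e.txt} staged={none}
After op 2 (modify f.txt): modified={e.txt, f.txt} staged={none}
After op 3 (git reset f.txt): modified={e.txt, f.txt} staged={none}
After op 4 (modify g.txt): modified={e.txt, f.txt, g.txt} staged={none}
After op 5 (git add e.txt): modified={f.txt, g.txt} staged={e.txt}
After op 6 (git reset e.txt): modified={e.txt, f.txt, g.txt} staged={none}
After op 7 (git add e.txt): modified={f.txt, g.txt} staged={e.txt}
After op 8 (modify f.txt): modified={f.txt, g.txt} staged={e.txt}
After op 9 (git add g.txt): modified={f.txt} staged={e.txt, g.txt}
After op 10 (git commit): modified={f.txt} staged={none}
After op 11 (git add g.txt): modified={f.txt} staged={none}
After op 12 (git add f.txt): modified={none} staged={f.txt}
After op 13 (git commit): modified={none} staged={none}
After op 14 (modify f.txt): modified={f.txt} staged={none}
After op 15 (modify d.txt): modified={d.txt, f.txt} staged={none}
After op 16 (git commit): modified={d.txt, f.txt} staged={none}
After op 17 (git reset g.txt): modified={d.txt, f.txt} staged={none}
After op 18 (modify e.txt): modified={d.txt, e.txt, f.txt} staged={none}
After op 19 (git add d.txt): modified={e.txt, f.txt} staged={d.txt}
After op 20 (modify f.txt): modified={e.txt, f.txt} staged={d.txt}
After op 21 (git reset d.txt): modified={d.txt, e.txt, f.txt} staged={none}
After op 22 (git add e.txt): modified={d.txt, f.txt} staged={e.txt}
After op 23 (git reset e.txt): modified={d.txt, e.txt, f.txt} staged={none}
After op 24 (modify c.txt): modified={c.txt, d.txt, e.txt, f.txt} staged={none}
After op 25 (git add b.txt): modified={c.txt, d.txt, e.txt, f.txt} staged={none}
After op 26 (modify b.txt): modified={b.txt, c.txt, d.txt, e.txt, f.txt} staged={none}
After op 27 (modify g.txt): modified={b.txt, c.txt, d.txt, e.txt, f.txt, g.txt} staged={none}
After op 28 (git reset d.txt): modified={b.txt, c.txt, d.txt, e.txt, f.txt, g.txt} staged={none}
After op 29 (git add g.txt): modified={b.txt, c.txt, d.txt, e.txt, f.txt} staged={g.txt}
After op 30 (modify c.txt): modified={b.txt, c.txt, d.txt, e.txt, f.txt} staged={g.txt}
Final staged set: {g.txt} -> count=1

Answer: 1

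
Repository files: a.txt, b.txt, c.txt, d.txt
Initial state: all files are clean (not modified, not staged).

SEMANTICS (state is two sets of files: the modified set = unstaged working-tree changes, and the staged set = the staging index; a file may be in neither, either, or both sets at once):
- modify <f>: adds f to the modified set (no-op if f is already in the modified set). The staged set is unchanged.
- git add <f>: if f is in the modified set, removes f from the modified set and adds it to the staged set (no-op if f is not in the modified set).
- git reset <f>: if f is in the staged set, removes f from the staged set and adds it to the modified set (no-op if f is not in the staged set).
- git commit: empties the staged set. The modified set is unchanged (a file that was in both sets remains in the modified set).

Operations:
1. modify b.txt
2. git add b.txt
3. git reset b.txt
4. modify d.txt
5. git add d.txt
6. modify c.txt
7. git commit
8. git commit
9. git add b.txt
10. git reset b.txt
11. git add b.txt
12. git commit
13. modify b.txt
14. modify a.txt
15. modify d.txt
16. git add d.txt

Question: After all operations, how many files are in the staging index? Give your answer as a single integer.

After op 1 (modify b.txt): modified={b.txt} staged={none}
After op 2 (git add b.txt): modified={none} staged={b.txt}
After op 3 (git reset b.txt): modified={b.txt} staged={none}
After op 4 (modify d.txt): modified={b.txt, d.txt} staged={none}
After op 5 (git add d.txt): modified={b.txt} staged={d.txt}
After op 6 (modify c.txt): modified={b.txt, c.txt} staged={d.txt}
After op 7 (git commit): modified={b.txt, c.txt} staged={none}
After op 8 (git commit): modified={b.txt, c.txt} staged={none}
After op 9 (git add b.txt): modified={c.txt} staged={b.txt}
After op 10 (git reset b.txt): modified={b.txt, c.txt} staged={none}
After op 11 (git add b.txt): modified={c.txt} staged={b.txt}
After op 12 (git commit): modified={c.txt} staged={none}
After op 13 (modify b.txt): modified={b.txt, c.txt} staged={none}
After op 14 (modify a.txt): modified={a.txt, b.txt, c.txt} staged={none}
After op 15 (modify d.txt): modified={a.txt, b.txt, c.txt, d.txt} staged={none}
After op 16 (git add d.txt): modified={a.txt, b.txt, c.txt} staged={d.txt}
Final staged set: {d.txt} -> count=1

Answer: 1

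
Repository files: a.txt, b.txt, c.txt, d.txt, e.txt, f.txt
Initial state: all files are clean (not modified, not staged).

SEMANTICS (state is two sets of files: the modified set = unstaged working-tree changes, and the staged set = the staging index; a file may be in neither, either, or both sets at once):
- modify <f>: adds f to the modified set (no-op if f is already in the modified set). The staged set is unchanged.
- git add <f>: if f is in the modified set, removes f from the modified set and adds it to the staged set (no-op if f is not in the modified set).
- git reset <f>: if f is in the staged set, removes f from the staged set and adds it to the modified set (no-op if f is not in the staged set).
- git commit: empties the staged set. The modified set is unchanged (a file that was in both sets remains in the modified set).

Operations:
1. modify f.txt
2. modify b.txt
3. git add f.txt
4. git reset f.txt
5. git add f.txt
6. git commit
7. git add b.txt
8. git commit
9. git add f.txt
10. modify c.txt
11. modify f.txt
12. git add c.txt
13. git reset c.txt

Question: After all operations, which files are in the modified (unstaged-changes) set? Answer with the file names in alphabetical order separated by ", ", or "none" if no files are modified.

Answer: c.txt, f.txt

Derivation:
After op 1 (modify f.txt): modified={f.txt} staged={none}
After op 2 (modify b.txt): modified={b.txt, f.txt} staged={none}
After op 3 (git add f.txt): modified={b.txt} staged={f.txt}
After op 4 (git reset f.txt): modified={b.txt, f.txt} staged={none}
After op 5 (git add f.txt): modified={b.txt} staged={f.txt}
After op 6 (git commit): modified={b.txt} staged={none}
After op 7 (git add b.txt): modified={none} staged={b.txt}
After op 8 (git commit): modified={none} staged={none}
After op 9 (git add f.txt): modified={none} staged={none}
After op 10 (modify c.txt): modified={c.txt} staged={none}
After op 11 (modify f.txt): modified={c.txt, f.txt} staged={none}
After op 12 (git add c.txt): modified={f.txt} staged={c.txt}
After op 13 (git reset c.txt): modified={c.txt, f.txt} staged={none}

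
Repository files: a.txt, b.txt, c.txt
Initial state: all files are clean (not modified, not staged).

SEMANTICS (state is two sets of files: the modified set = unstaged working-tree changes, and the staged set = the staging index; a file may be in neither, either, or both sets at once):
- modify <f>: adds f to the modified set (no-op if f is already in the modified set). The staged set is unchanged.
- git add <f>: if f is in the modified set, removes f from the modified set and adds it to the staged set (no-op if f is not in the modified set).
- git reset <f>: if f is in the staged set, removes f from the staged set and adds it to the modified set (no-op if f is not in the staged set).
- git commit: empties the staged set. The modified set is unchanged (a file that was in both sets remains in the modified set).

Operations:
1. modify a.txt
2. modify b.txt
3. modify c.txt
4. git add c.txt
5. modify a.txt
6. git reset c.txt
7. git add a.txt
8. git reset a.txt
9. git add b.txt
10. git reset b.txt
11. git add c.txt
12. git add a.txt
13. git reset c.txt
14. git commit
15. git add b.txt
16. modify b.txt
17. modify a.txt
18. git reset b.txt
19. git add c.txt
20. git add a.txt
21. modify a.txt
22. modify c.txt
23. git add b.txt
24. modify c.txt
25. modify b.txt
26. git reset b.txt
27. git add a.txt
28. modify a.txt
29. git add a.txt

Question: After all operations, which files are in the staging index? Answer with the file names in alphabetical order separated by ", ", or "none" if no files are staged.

After op 1 (modify a.txt): modified={a.txt} staged={none}
After op 2 (modify b.txt): modified={a.txt, b.txt} staged={none}
After op 3 (modify c.txt): modified={a.txt, b.txt, c.txt} staged={none}
After op 4 (git add c.txt): modified={a.txt, b.txt} staged={c.txt}
After op 5 (modify a.txt): modified={a.txt, b.txt} staged={c.txt}
After op 6 (git reset c.txt): modified={a.txt, b.txt, c.txt} staged={none}
After op 7 (git add a.txt): modified={b.txt, c.txt} staged={a.txt}
After op 8 (git reset a.txt): modified={a.txt, b.txt, c.txt} staged={none}
After op 9 (git add b.txt): modified={a.txt, c.txt} staged={b.txt}
After op 10 (git reset b.txt): modified={a.txt, b.txt, c.txt} staged={none}
After op 11 (git add c.txt): modified={a.txt, b.txt} staged={c.txt}
After op 12 (git add a.txt): modified={b.txt} staged={a.txt, c.txt}
After op 13 (git reset c.txt): modified={b.txt, c.txt} staged={a.txt}
After op 14 (git commit): modified={b.txt, c.txt} staged={none}
After op 15 (git add b.txt): modified={c.txt} staged={b.txt}
After op 16 (modify b.txt): modified={b.txt, c.txt} staged={b.txt}
After op 17 (modify a.txt): modified={a.txt, b.txt, c.txt} staged={b.txt}
After op 18 (git reset b.txt): modified={a.txt, b.txt, c.txt} staged={none}
After op 19 (git add c.txt): modified={a.txt, b.txt} staged={c.txt}
After op 20 (git add a.txt): modified={b.txt} staged={a.txt, c.txt}
After op 21 (modify a.txt): modified={a.txt, b.txt} staged={a.txt, c.txt}
After op 22 (modify c.txt): modified={a.txt, b.txt, c.txt} staged={a.txt, c.txt}
After op 23 (git add b.txt): modified={a.txt, c.txt} staged={a.txt, b.txt, c.txt}
After op 24 (modify c.txt): modified={a.txt, c.txt} staged={a.txt, b.txt, c.txt}
After op 25 (modify b.txt): modified={a.txt, b.txt, c.txt} staged={a.txt, b.txt, c.txt}
After op 26 (git reset b.txt): modified={a.txt, b.txt, c.txt} staged={a.txt, c.txt}
After op 27 (git add a.txt): modified={b.txt, c.txt} staged={a.txt, c.txt}
After op 28 (modify a.txt): modified={a.txt, b.txt, c.txt} staged={a.txt, c.txt}
After op 29 (git add a.txt): modified={b.txt, c.txt} staged={a.txt, c.txt}

Answer: a.txt, c.txt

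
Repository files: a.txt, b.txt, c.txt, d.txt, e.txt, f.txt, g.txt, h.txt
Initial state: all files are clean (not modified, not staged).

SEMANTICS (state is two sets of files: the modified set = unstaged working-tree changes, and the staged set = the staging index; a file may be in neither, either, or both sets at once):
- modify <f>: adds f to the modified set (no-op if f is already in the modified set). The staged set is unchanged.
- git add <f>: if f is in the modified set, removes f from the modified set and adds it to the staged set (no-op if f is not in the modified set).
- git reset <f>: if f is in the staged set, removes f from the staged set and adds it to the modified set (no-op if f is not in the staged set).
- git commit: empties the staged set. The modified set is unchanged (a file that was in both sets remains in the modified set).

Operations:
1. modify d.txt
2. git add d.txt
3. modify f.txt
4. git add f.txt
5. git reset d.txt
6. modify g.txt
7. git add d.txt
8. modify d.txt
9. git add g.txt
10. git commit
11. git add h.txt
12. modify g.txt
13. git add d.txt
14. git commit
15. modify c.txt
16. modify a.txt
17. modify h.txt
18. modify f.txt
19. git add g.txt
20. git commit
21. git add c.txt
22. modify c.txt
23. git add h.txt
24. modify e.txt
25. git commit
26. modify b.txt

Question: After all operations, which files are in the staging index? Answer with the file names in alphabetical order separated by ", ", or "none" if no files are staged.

Answer: none

Derivation:
After op 1 (modify d.txt): modified={d.txt} staged={none}
After op 2 (git add d.txt): modified={none} staged={d.txt}
After op 3 (modify f.txt): modified={f.txt} staged={d.txt}
After op 4 (git add f.txt): modified={none} staged={d.txt, f.txt}
After op 5 (git reset d.txt): modified={d.txt} staged={f.txt}
After op 6 (modify g.txt): modified={d.txt, g.txt} staged={f.txt}
After op 7 (git add d.txt): modified={g.txt} staged={d.txt, f.txt}
After op 8 (modify d.txt): modified={d.txt, g.txt} staged={d.txt, f.txt}
After op 9 (git add g.txt): modified={d.txt} staged={d.txt, f.txt, g.txt}
After op 10 (git commit): modified={d.txt} staged={none}
After op 11 (git add h.txt): modified={d.txt} staged={none}
After op 12 (modify g.txt): modified={d.txt, g.txt} staged={none}
After op 13 (git add d.txt): modified={g.txt} staged={d.txt}
After op 14 (git commit): modified={g.txt} staged={none}
After op 15 (modify c.txt): modified={c.txt, g.txt} staged={none}
After op 16 (modify a.txt): modified={a.txt, c.txt, g.txt} staged={none}
After op 17 (modify h.txt): modified={a.txt, c.txt, g.txt, h.txt} staged={none}
After op 18 (modify f.txt): modified={a.txt, c.txt, f.txt, g.txt, h.txt} staged={none}
After op 19 (git add g.txt): modified={a.txt, c.txt, f.txt, h.txt} staged={g.txt}
After op 20 (git commit): modified={a.txt, c.txt, f.txt, h.txt} staged={none}
After op 21 (git add c.txt): modified={a.txt, f.txt, h.txt} staged={c.txt}
After op 22 (modify c.txt): modified={a.txt, c.txt, f.txt, h.txt} staged={c.txt}
After op 23 (git add h.txt): modified={a.txt, c.txt, f.txt} staged={c.txt, h.txt}
After op 24 (modify e.txt): modified={a.txt, c.txt, e.txt, f.txt} staged={c.txt, h.txt}
After op 25 (git commit): modified={a.txt, c.txt, e.txt, f.txt} staged={none}
After op 26 (modify b.txt): modified={a.txt, b.txt, c.txt, e.txt, f.txt} staged={none}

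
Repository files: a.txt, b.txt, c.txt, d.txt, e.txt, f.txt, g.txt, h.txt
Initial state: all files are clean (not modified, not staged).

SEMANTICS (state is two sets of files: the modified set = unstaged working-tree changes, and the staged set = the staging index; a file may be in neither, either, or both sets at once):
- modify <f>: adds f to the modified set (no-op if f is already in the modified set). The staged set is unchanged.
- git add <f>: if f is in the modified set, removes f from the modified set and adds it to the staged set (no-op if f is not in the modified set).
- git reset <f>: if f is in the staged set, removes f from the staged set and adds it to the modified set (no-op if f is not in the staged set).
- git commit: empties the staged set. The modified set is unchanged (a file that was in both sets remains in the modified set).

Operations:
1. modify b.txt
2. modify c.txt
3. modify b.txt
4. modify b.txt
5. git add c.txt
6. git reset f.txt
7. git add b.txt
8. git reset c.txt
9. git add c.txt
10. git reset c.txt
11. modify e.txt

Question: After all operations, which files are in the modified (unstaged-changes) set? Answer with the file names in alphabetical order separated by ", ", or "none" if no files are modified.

Answer: c.txt, e.txt

Derivation:
After op 1 (modify b.txt): modified={b.txt} staged={none}
After op 2 (modify c.txt): modified={b.txt, c.txt} staged={none}
After op 3 (modify b.txt): modified={b.txt, c.txt} staged={none}
After op 4 (modify b.txt): modified={b.txt, c.txt} staged={none}
After op 5 (git add c.txt): modified={b.txt} staged={c.txt}
After op 6 (git reset f.txt): modified={b.txt} staged={c.txt}
After op 7 (git add b.txt): modified={none} staged={b.txt, c.txt}
After op 8 (git reset c.txt): modified={c.txt} staged={b.txt}
After op 9 (git add c.txt): modified={none} staged={b.txt, c.txt}
After op 10 (git reset c.txt): modified={c.txt} staged={b.txt}
After op 11 (modify e.txt): modified={c.txt, e.txt} staged={b.txt}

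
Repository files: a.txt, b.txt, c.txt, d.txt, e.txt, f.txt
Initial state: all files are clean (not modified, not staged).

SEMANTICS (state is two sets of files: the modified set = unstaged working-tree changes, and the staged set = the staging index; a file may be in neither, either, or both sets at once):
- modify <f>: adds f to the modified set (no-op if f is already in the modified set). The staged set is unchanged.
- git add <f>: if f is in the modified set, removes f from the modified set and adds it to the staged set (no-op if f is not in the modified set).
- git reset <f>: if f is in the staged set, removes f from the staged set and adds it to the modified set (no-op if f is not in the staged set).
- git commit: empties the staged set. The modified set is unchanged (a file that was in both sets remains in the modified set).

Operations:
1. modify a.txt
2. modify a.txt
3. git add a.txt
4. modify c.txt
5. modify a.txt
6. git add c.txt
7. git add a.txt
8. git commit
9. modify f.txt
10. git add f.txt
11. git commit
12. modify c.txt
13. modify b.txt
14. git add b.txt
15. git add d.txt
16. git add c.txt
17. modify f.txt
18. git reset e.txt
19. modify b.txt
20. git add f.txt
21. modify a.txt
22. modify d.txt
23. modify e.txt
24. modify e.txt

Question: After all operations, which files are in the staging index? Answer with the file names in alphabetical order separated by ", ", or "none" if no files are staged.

Answer: b.txt, c.txt, f.txt

Derivation:
After op 1 (modify a.txt): modified={a.txt} staged={none}
After op 2 (modify a.txt): modified={a.txt} staged={none}
After op 3 (git add a.txt): modified={none} staged={a.txt}
After op 4 (modify c.txt): modified={c.txt} staged={a.txt}
After op 5 (modify a.txt): modified={a.txt, c.txt} staged={a.txt}
After op 6 (git add c.txt): modified={a.txt} staged={a.txt, c.txt}
After op 7 (git add a.txt): modified={none} staged={a.txt, c.txt}
After op 8 (git commit): modified={none} staged={none}
After op 9 (modify f.txt): modified={f.txt} staged={none}
After op 10 (git add f.txt): modified={none} staged={f.txt}
After op 11 (git commit): modified={none} staged={none}
After op 12 (modify c.txt): modified={c.txt} staged={none}
After op 13 (modify b.txt): modified={b.txt, c.txt} staged={none}
After op 14 (git add b.txt): modified={c.txt} staged={b.txt}
After op 15 (git add d.txt): modified={c.txt} staged={b.txt}
After op 16 (git add c.txt): modified={none} staged={b.txt, c.txt}
After op 17 (modify f.txt): modified={f.txt} staged={b.txt, c.txt}
After op 18 (git reset e.txt): modified={f.txt} staged={b.txt, c.txt}
After op 19 (modify b.txt): modified={b.txt, f.txt} staged={b.txt, c.txt}
After op 20 (git add f.txt): modified={b.txt} staged={b.txt, c.txt, f.txt}
After op 21 (modify a.txt): modified={a.txt, b.txt} staged={b.txt, c.txt, f.txt}
After op 22 (modify d.txt): modified={a.txt, b.txt, d.txt} staged={b.txt, c.txt, f.txt}
After op 23 (modify e.txt): modified={a.txt, b.txt, d.txt, e.txt} staged={b.txt, c.txt, f.txt}
After op 24 (modify e.txt): modified={a.txt, b.txt, d.txt, e.txt} staged={b.txt, c.txt, f.txt}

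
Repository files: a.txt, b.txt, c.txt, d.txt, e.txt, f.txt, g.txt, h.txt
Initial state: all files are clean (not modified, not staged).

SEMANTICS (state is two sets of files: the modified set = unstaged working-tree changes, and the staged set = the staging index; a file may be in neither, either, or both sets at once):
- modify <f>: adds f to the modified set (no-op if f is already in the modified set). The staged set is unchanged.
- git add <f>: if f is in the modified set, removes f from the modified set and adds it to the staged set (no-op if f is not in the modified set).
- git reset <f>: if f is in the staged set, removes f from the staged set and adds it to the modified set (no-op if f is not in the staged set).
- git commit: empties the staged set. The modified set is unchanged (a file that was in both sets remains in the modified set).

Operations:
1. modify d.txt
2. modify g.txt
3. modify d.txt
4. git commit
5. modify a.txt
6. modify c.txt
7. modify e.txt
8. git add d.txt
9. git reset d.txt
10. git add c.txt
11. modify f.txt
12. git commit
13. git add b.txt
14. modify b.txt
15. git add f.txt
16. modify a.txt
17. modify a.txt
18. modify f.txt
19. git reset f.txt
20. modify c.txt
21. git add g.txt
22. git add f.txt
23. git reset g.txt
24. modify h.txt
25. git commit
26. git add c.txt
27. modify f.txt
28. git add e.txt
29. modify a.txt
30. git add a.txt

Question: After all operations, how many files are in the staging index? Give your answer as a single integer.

Answer: 3

Derivation:
After op 1 (modify d.txt): modified={d.txt} staged={none}
After op 2 (modify g.txt): modified={d.txt, g.txt} staged={none}
After op 3 (modify d.txt): modified={d.txt, g.txt} staged={none}
After op 4 (git commit): modified={d.txt, g.txt} staged={none}
After op 5 (modify a.txt): modified={a.txt, d.txt, g.txt} staged={none}
After op 6 (modify c.txt): modified={a.txt, c.txt, d.txt, g.txt} staged={none}
After op 7 (modify e.txt): modified={a.txt, c.txt, d.txt, e.txt, g.txt} staged={none}
After op 8 (git add d.txt): modified={a.txt, c.txt, e.txt, g.txt} staged={d.txt}
After op 9 (git reset d.txt): modified={a.txt, c.txt, d.txt, e.txt, g.txt} staged={none}
After op 10 (git add c.txt): modified={a.txt, d.txt, e.txt, g.txt} staged={c.txt}
After op 11 (modify f.txt): modified={a.txt, d.txt, e.txt, f.txt, g.txt} staged={c.txt}
After op 12 (git commit): modified={a.txt, d.txt, e.txt, f.txt, g.txt} staged={none}
After op 13 (git add b.txt): modified={a.txt, d.txt, e.txt, f.txt, g.txt} staged={none}
After op 14 (modify b.txt): modified={a.txt, b.txt, d.txt, e.txt, f.txt, g.txt} staged={none}
After op 15 (git add f.txt): modified={a.txt, b.txt, d.txt, e.txt, g.txt} staged={f.txt}
After op 16 (modify a.txt): modified={a.txt, b.txt, d.txt, e.txt, g.txt} staged={f.txt}
After op 17 (modify a.txt): modified={a.txt, b.txt, d.txt, e.txt, g.txt} staged={f.txt}
After op 18 (modify f.txt): modified={a.txt, b.txt, d.txt, e.txt, f.txt, g.txt} staged={f.txt}
After op 19 (git reset f.txt): modified={a.txt, b.txt, d.txt, e.txt, f.txt, g.txt} staged={none}
After op 20 (modify c.txt): modified={a.txt, b.txt, c.txt, d.txt, e.txt, f.txt, g.txt} staged={none}
After op 21 (git add g.txt): modified={a.txt, b.txt, c.txt, d.txt, e.txt, f.txt} staged={g.txt}
After op 22 (git add f.txt): modified={a.txt, b.txt, c.txt, d.txt, e.txt} staged={f.txt, g.txt}
After op 23 (git reset g.txt): modified={a.txt, b.txt, c.txt, d.txt, e.txt, g.txt} staged={f.txt}
After op 24 (modify h.txt): modified={a.txt, b.txt, c.txt, d.txt, e.txt, g.txt, h.txt} staged={f.txt}
After op 25 (git commit): modified={a.txt, b.txt, c.txt, d.txt, e.txt, g.txt, h.txt} staged={none}
After op 26 (git add c.txt): modified={a.txt, b.txt, d.txt, e.txt, g.txt, h.txt} staged={c.txt}
After op 27 (modify f.txt): modified={a.txt, b.txt, d.txt, e.txt, f.txt, g.txt, h.txt} staged={c.txt}
After op 28 (git add e.txt): modified={a.txt, b.txt, d.txt, f.txt, g.txt, h.txt} staged={c.txt, e.txt}
After op 29 (modify a.txt): modified={a.txt, b.txt, d.txt, f.txt, g.txt, h.txt} staged={c.txt, e.txt}
After op 30 (git add a.txt): modified={b.txt, d.txt, f.txt, g.txt, h.txt} staged={a.txt, c.txt, e.txt}
Final staged set: {a.txt, c.txt, e.txt} -> count=3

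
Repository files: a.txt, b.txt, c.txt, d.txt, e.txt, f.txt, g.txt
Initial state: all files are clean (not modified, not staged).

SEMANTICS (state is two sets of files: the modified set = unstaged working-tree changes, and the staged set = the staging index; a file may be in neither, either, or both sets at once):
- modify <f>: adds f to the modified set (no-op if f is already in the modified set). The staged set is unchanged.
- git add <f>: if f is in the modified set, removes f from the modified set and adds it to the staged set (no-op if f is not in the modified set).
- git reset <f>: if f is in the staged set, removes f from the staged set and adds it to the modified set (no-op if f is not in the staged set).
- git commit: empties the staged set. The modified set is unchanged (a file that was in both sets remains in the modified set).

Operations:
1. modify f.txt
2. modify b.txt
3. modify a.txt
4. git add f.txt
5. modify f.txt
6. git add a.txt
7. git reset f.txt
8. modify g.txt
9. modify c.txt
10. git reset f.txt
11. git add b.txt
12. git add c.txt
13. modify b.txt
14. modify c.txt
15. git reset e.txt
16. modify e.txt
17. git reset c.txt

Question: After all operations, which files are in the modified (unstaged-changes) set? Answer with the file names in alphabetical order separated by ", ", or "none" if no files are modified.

After op 1 (modify f.txt): modified={f.txt} staged={none}
After op 2 (modify b.txt): modified={b.txt, f.txt} staged={none}
After op 3 (modify a.txt): modified={a.txt, b.txt, f.txt} staged={none}
After op 4 (git add f.txt): modified={a.txt, b.txt} staged={f.txt}
After op 5 (modify f.txt): modified={a.txt, b.txt, f.txt} staged={f.txt}
After op 6 (git add a.txt): modified={b.txt, f.txt} staged={a.txt, f.txt}
After op 7 (git reset f.txt): modified={b.txt, f.txt} staged={a.txt}
After op 8 (modify g.txt): modified={b.txt, f.txt, g.txt} staged={a.txt}
After op 9 (modify c.txt): modified={b.txt, c.txt, f.txt, g.txt} staged={a.txt}
After op 10 (git reset f.txt): modified={b.txt, c.txt, f.txt, g.txt} staged={a.txt}
After op 11 (git add b.txt): modified={c.txt, f.txt, g.txt} staged={a.txt, b.txt}
After op 12 (git add c.txt): modified={f.txt, g.txt} staged={a.txt, b.txt, c.txt}
After op 13 (modify b.txt): modified={b.txt, f.txt, g.txt} staged={a.txt, b.txt, c.txt}
After op 14 (modify c.txt): modified={b.txt, c.txt, f.txt, g.txt} staged={a.txt, b.txt, c.txt}
After op 15 (git reset e.txt): modified={b.txt, c.txt, f.txt, g.txt} staged={a.txt, b.txt, c.txt}
After op 16 (modify e.txt): modified={b.txt, c.txt, e.txt, f.txt, g.txt} staged={a.txt, b.txt, c.txt}
After op 17 (git reset c.txt): modified={b.txt, c.txt, e.txt, f.txt, g.txt} staged={a.txt, b.txt}

Answer: b.txt, c.txt, e.txt, f.txt, g.txt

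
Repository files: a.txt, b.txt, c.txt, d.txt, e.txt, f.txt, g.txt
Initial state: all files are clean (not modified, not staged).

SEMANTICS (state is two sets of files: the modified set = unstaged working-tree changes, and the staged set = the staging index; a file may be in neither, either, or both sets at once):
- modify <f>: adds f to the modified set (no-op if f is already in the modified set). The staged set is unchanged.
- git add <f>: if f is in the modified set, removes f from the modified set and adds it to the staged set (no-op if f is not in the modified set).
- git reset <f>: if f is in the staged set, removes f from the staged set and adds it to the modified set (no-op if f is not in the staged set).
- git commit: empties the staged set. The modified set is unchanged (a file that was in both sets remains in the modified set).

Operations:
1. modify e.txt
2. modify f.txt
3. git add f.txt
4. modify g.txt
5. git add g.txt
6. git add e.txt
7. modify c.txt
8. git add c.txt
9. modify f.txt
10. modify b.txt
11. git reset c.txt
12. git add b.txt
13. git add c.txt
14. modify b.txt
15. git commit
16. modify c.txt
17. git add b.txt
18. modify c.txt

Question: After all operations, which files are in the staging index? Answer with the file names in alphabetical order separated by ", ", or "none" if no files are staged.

Answer: b.txt

Derivation:
After op 1 (modify e.txt): modified={e.txt} staged={none}
After op 2 (modify f.txt): modified={e.txt, f.txt} staged={none}
After op 3 (git add f.txt): modified={e.txt} staged={f.txt}
After op 4 (modify g.txt): modified={e.txt, g.txt} staged={f.txt}
After op 5 (git add g.txt): modified={e.txt} staged={f.txt, g.txt}
After op 6 (git add e.txt): modified={none} staged={e.txt, f.txt, g.txt}
After op 7 (modify c.txt): modified={c.txt} staged={e.txt, f.txt, g.txt}
After op 8 (git add c.txt): modified={none} staged={c.txt, e.txt, f.txt, g.txt}
After op 9 (modify f.txt): modified={f.txt} staged={c.txt, e.txt, f.txt, g.txt}
After op 10 (modify b.txt): modified={b.txt, f.txt} staged={c.txt, e.txt, f.txt, g.txt}
After op 11 (git reset c.txt): modified={b.txt, c.txt, f.txt} staged={e.txt, f.txt, g.txt}
After op 12 (git add b.txt): modified={c.txt, f.txt} staged={b.txt, e.txt, f.txt, g.txt}
After op 13 (git add c.txt): modified={f.txt} staged={b.txt, c.txt, e.txt, f.txt, g.txt}
After op 14 (modify b.txt): modified={b.txt, f.txt} staged={b.txt, c.txt, e.txt, f.txt, g.txt}
After op 15 (git commit): modified={b.txt, f.txt} staged={none}
After op 16 (modify c.txt): modified={b.txt, c.txt, f.txt} staged={none}
After op 17 (git add b.txt): modified={c.txt, f.txt} staged={b.txt}
After op 18 (modify c.txt): modified={c.txt, f.txt} staged={b.txt}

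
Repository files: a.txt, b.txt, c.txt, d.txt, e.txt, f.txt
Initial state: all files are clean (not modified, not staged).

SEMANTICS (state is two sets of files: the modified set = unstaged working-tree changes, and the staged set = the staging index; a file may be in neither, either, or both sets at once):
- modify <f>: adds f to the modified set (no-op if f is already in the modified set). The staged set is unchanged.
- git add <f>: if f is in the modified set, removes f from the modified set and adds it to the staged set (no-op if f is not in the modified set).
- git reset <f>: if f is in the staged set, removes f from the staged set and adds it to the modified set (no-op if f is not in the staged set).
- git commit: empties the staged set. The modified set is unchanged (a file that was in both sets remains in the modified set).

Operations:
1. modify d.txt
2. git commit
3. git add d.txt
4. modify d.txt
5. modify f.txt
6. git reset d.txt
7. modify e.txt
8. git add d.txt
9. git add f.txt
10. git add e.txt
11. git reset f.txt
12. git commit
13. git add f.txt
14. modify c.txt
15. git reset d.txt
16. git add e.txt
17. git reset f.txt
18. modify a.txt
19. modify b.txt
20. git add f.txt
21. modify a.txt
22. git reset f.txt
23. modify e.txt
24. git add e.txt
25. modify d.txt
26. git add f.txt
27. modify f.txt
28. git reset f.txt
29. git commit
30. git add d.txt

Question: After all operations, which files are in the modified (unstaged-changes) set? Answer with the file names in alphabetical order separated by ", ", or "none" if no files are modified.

After op 1 (modify d.txt): modified={d.txt} staged={none}
After op 2 (git commit): modified={d.txt} staged={none}
After op 3 (git add d.txt): modified={none} staged={d.txt}
After op 4 (modify d.txt): modified={d.txt} staged={d.txt}
After op 5 (modify f.txt): modified={d.txt, f.txt} staged={d.txt}
After op 6 (git reset d.txt): modified={d.txt, f.txt} staged={none}
After op 7 (modify e.txt): modified={d.txt, e.txt, f.txt} staged={none}
After op 8 (git add d.txt): modified={e.txt, f.txt} staged={d.txt}
After op 9 (git add f.txt): modified={e.txt} staged={d.txt, f.txt}
After op 10 (git add e.txt): modified={none} staged={d.txt, e.txt, f.txt}
After op 11 (git reset f.txt): modified={f.txt} staged={d.txt, e.txt}
After op 12 (git commit): modified={f.txt} staged={none}
After op 13 (git add f.txt): modified={none} staged={f.txt}
After op 14 (modify c.txt): modified={c.txt} staged={f.txt}
After op 15 (git reset d.txt): modified={c.txt} staged={f.txt}
After op 16 (git add e.txt): modified={c.txt} staged={f.txt}
After op 17 (git reset f.txt): modified={c.txt, f.txt} staged={none}
After op 18 (modify a.txt): modified={a.txt, c.txt, f.txt} staged={none}
After op 19 (modify b.txt): modified={a.txt, b.txt, c.txt, f.txt} staged={none}
After op 20 (git add f.txt): modified={a.txt, b.txt, c.txt} staged={f.txt}
After op 21 (modify a.txt): modified={a.txt, b.txt, c.txt} staged={f.txt}
After op 22 (git reset f.txt): modified={a.txt, b.txt, c.txt, f.txt} staged={none}
After op 23 (modify e.txt): modified={a.txt, b.txt, c.txt, e.txt, f.txt} staged={none}
After op 24 (git add e.txt): modified={a.txt, b.txt, c.txt, f.txt} staged={e.txt}
After op 25 (modify d.txt): modified={a.txt, b.txt, c.txt, d.txt, f.txt} staged={e.txt}
After op 26 (git add f.txt): modified={a.txt, b.txt, c.txt, d.txt} staged={e.txt, f.txt}
After op 27 (modify f.txt): modified={a.txt, b.txt, c.txt, d.txt, f.txt} staged={e.txt, f.txt}
After op 28 (git reset f.txt): modified={a.txt, b.txt, c.txt, d.txt, f.txt} staged={e.txt}
After op 29 (git commit): modified={a.txt, b.txt, c.txt, d.txt, f.txt} staged={none}
After op 30 (git add d.txt): modified={a.txt, b.txt, c.txt, f.txt} staged={d.txt}

Answer: a.txt, b.txt, c.txt, f.txt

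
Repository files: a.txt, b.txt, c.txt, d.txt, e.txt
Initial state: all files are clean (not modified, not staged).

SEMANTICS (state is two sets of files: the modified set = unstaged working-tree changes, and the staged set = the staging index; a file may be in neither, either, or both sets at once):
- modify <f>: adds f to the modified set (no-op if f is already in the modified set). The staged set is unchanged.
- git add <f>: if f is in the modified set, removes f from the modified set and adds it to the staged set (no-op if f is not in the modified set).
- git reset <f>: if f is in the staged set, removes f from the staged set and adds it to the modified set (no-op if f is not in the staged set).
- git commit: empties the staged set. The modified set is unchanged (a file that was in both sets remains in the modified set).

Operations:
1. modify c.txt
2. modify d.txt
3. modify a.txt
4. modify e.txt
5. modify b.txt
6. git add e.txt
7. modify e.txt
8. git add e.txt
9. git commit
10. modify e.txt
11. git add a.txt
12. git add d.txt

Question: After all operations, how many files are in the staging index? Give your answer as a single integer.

After op 1 (modify c.txt): modified={c.txt} staged={none}
After op 2 (modify d.txt): modified={c.txt, d.txt} staged={none}
After op 3 (modify a.txt): modified={a.txt, c.txt, d.txt} staged={none}
After op 4 (modify e.txt): modified={a.txt, c.txt, d.txt, e.txt} staged={none}
After op 5 (modify b.txt): modified={a.txt, b.txt, c.txt, d.txt, e.txt} staged={none}
After op 6 (git add e.txt): modified={a.txt, b.txt, c.txt, d.txt} staged={e.txt}
After op 7 (modify e.txt): modified={a.txt, b.txt, c.txt, d.txt, e.txt} staged={e.txt}
After op 8 (git add e.txt): modified={a.txt, b.txt, c.txt, d.txt} staged={e.txt}
After op 9 (git commit): modified={a.txt, b.txt, c.txt, d.txt} staged={none}
After op 10 (modify e.txt): modified={a.txt, b.txt, c.txt, d.txt, e.txt} staged={none}
After op 11 (git add a.txt): modified={b.txt, c.txt, d.txt, e.txt} staged={a.txt}
After op 12 (git add d.txt): modified={b.txt, c.txt, e.txt} staged={a.txt, d.txt}
Final staged set: {a.txt, d.txt} -> count=2

Answer: 2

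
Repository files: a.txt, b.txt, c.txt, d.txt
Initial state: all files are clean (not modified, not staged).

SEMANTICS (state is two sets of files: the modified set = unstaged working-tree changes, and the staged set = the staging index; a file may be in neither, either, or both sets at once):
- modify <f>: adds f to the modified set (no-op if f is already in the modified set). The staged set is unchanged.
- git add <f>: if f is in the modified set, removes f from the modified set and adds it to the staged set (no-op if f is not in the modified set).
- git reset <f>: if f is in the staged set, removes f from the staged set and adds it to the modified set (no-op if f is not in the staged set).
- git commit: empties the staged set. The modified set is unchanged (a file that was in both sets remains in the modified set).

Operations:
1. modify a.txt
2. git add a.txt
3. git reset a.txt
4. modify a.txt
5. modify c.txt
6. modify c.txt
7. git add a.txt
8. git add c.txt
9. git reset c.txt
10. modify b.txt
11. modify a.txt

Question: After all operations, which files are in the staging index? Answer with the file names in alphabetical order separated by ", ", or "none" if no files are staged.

Answer: a.txt

Derivation:
After op 1 (modify a.txt): modified={a.txt} staged={none}
After op 2 (git add a.txt): modified={none} staged={a.txt}
After op 3 (git reset a.txt): modified={a.txt} staged={none}
After op 4 (modify a.txt): modified={a.txt} staged={none}
After op 5 (modify c.txt): modified={a.txt, c.txt} staged={none}
After op 6 (modify c.txt): modified={a.txt, c.txt} staged={none}
After op 7 (git add a.txt): modified={c.txt} staged={a.txt}
After op 8 (git add c.txt): modified={none} staged={a.txt, c.txt}
After op 9 (git reset c.txt): modified={c.txt} staged={a.txt}
After op 10 (modify b.txt): modified={b.txt, c.txt} staged={a.txt}
After op 11 (modify a.txt): modified={a.txt, b.txt, c.txt} staged={a.txt}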